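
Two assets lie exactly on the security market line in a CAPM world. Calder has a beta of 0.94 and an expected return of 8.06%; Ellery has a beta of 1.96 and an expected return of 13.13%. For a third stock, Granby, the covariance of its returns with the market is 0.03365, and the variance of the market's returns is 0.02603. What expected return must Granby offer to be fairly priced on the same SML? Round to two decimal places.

MRP = (13.13% − 8.06%) / (1.96 − 0.94) = 4.9706%
R_f = 8.06% − 0.94 × 4.9706% = 3.3876%
β_Granby = Cov / Var(R_m) = 0.03365 / 0.02603 = 1.2927
E(R_Granby) = R_f + β × MRP = 3.3876% + 1.2927 × 4.9706% = 9.81%

9.81%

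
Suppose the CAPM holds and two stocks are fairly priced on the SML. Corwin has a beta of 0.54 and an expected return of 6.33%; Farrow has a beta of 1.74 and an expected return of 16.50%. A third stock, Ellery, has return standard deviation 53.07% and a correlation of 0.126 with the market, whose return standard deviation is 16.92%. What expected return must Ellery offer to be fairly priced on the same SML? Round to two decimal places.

5.10%

MRP = (16.50% − 6.33%) / (1.74 − 0.54) = 8.4750%
R_f = 6.33% − 0.54 × 8.4750% = 1.7535%
β_Ellery = ρ·σ_i/σ_m = 0.126 × 53.07 / 16.92 = 0.3952
E(R_Ellery) = R_f + β × MRP = 1.7535% + 0.3952 × 8.4750% = 5.10%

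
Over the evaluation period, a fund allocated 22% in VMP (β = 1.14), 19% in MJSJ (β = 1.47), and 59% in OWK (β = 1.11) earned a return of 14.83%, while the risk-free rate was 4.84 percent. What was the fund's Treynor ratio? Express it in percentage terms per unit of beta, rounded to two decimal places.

8.43%

β_P = 0.22×1.14 + 0.19×1.47 + 0.59×1.11 = 1.1850
Treynor = (R_P − R_f) / β_P = (14.83% − 4.84%) / 1.1850 = 9.99% / 1.1850 = 8.43%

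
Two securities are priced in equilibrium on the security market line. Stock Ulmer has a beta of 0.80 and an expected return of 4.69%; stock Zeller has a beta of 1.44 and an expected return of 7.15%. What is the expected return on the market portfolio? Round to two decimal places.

5.46%

Both satisfy E(R) = R_f + β·MRP, so the slope of the SML is
MRP = (7.15% − 4.69%) / (1.44 − 0.80) = 2.46% / 0.64 = 3.8438%
R_f = E(R_Ulmer) − β_Ulmer·MRP = 4.69% − 0.80 × 3.8438% = 1.6150%
E(R_m) = R_f + MRP = 1.6150% + 3.8438% = 5.46%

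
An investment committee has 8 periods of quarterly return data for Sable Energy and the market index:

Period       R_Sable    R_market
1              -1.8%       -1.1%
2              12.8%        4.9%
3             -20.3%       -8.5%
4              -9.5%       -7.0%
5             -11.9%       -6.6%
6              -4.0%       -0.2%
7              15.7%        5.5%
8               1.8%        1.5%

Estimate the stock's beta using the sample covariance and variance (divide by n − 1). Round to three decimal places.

2.172

Mean R_i = (-1.8 + 12.8 − 20.3 − 9.5 − 11.9 − 4.0 + 15.7 + 1.8) / 8 = -2.1500%
Mean R_m = (-1.1 + 4.9 − 8.5 − 7.0 − 6.6 − 0.2 + 5.5 + 1.5) / 8 = -1.4375%
Σ(R_i − R̄_i)(R_m − R̄_m) = 447.4150  ⇒  Cov = 447.4150 / 7 = 63.9164
Σ(R_m − R̄_m)² = 206.0388  ⇒  Var(R_m) = 206.0388 / 7 = 29.4341
β = Cov / Var(R_m) = 63.9164 / 29.4341 = 2.1715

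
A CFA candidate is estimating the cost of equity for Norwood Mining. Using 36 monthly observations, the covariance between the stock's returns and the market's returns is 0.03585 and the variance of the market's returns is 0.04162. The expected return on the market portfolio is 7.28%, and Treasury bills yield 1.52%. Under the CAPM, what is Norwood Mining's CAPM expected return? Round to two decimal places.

6.48%

β = Cov(R_i, R_m) / Var(R_m) = 0.03585 / 0.04162 = 0.8614
MRP = 7.28% − 1.52% = 5.76%
E(R) = R_f + β × MRP = 1.52% + 0.8614 × 5.76% = 6.48%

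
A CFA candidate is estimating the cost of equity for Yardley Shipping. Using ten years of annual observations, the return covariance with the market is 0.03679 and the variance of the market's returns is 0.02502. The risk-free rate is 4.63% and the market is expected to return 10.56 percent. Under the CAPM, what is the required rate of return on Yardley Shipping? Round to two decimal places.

β = Cov(R_i, R_m) / Var(R_m) = 0.03679 / 0.02502 = 1.4704
MRP = 10.56% − 4.63% = 5.93%
E(R) = R_f + β × MRP = 4.63% + 1.4704 × 5.93% = 13.35%

13.35%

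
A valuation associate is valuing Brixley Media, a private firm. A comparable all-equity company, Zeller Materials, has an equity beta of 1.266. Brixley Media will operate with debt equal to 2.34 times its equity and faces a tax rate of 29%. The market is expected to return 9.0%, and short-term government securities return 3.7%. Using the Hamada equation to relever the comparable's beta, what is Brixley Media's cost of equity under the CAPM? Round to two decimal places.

β_L = β_U × [1 + (1 − t)(D/E)] = 1.266 × [1 + (1 − 0.29) × 2.34]
    = 1.266 × [1 + 0.71 × 2.34] = 1.266 × 2.6614 = 3.3693
MRP = 9.0% − 3.7% = 5.30%
E(R) = R_f + β_L × MRP = 3.7% + 3.3693 × 5.3% = 21.56%

21.56%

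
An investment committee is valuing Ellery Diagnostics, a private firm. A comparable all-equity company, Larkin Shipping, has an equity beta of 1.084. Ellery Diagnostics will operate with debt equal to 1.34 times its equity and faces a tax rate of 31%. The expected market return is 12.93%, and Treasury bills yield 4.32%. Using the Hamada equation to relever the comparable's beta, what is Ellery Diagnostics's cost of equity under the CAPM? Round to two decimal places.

β_L = β_U × [1 + (1 − t)(D/E)] = 1.084 × [1 + (1 − 0.31) × 1.34]
    = 1.084 × [1 + 0.69 × 1.34] = 1.084 × 1.9246 = 2.0863
MRP = 12.93% − 4.32% = 8.61%
E(R) = R_f + β_L × MRP = 4.32% + 2.0863 × 8.61% = 22.28%

22.28%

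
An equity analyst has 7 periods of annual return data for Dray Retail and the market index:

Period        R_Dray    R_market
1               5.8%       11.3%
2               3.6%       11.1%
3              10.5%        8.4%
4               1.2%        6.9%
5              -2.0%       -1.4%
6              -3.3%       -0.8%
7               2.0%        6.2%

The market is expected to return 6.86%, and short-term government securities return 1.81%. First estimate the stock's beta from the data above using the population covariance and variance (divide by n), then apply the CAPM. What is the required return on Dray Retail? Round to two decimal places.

Mean R_i = (5.8 + 3.6 + 10.5 + 1.2 − 2.0 − 3.3 + 2.0) / 7 = 2.5429%
Mean R_m = (11.3 + 11.1 + 8.4 + 6.9 − 1.4 − 0.8 + 6.2) / 7 = 5.9571%
Σ(R_i − R̄_i)(R_m − R̄_m) = 113.7829  ⇒  Cov = 113.7829 / 7 = 16.2547
Σ(R_m − R̄_m)² = 161.6971  ⇒  Var(R_m) = 161.6971 / 7 = 23.0996
β = Cov / Var(R_m) = 16.2547 / 23.0996 = 0.7037
MRP = 6.86% − 1.81% = 5.05%
E(R) = R_f + β × MRP = 1.81% + 0.7037 × 5.05% = 5.36%

5.36%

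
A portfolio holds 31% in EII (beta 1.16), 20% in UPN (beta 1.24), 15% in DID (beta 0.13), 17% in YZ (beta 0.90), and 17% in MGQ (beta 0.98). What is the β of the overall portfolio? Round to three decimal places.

β_P = Σ w_i β_i = 0.31×1.16 + 0.20×1.24 + 0.15×0.13 + 0.17×0.90 + 0.17×0.98 = 0.9467

0.947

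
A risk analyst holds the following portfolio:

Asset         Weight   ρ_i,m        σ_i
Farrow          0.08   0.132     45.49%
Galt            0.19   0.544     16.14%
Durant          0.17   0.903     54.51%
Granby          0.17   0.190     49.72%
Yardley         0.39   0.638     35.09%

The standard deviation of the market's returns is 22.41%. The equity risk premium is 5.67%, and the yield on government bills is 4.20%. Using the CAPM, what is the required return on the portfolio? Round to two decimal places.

9.48%

β_Farrow = 0.132 × 45.49% / 22.41% = 0.2679
β_Galt = 0.544 × 16.14% / 22.41% = 0.3918
β_Durant = 0.903 × 54.51% / 22.41% = 2.1965
β_Granby = 0.190 × 49.72% / 22.41% = 0.4215
β_Yardley = 0.638 × 35.09% / 22.41% = 0.9990
β_P = Σ w_i β_i = 0.08×0.2679 + 0.19×0.3918 + 0.17×2.1965 + 0.17×0.4215 + 0.39×0.9990 = 0.9305
E(R_P) = R_f + β_P × MRP = 4.20% + 0.9305 × 5.67% = 9.48%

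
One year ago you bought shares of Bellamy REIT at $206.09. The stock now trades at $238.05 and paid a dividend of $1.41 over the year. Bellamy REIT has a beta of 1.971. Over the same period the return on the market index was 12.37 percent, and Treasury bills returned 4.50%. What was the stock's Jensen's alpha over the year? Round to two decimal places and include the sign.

Realised HPR = (P1 + D1 − P0) / P0 = (238.05 + 1.41 − 206.09) / 206.09 = 33.37 / 206.09 = 16.1920%
MRP = 12.37% − 4.50% = 7.87%
CAPM required = R_f + β·MRP = 4.50% + 1.971 × 7.87% = 20.01177%
α = realised − required = 16.1920% − 20.01177% = -3.82%

-3.82%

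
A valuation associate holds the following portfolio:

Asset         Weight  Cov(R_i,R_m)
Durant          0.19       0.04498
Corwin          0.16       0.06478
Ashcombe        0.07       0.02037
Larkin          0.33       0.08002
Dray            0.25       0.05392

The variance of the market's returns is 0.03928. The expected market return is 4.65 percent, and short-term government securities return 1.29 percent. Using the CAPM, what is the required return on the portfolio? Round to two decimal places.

6.44%

β_Durant = 0.04498 / 0.03928 = 1.1451
β_Corwin = 0.06478 / 0.03928 = 1.6492
β_Ashcombe = 0.02037 / 0.03928 = 0.5186
β_Larkin = 0.08002 / 0.03928 = 2.0372
β_Dray = 0.05392 / 0.03928 = 1.3727
β_P = Σ w_i β_i = 0.19×1.1451 + 0.16×1.6492 + 0.07×0.5186 + 0.33×2.0372 + 0.25×1.3727 = 1.5332
MRP = 4.65% − 1.29% = 3.36%
E(R_P) = R_f + β_P × MRP = 1.29% + 1.5332 × 3.36% = 6.44%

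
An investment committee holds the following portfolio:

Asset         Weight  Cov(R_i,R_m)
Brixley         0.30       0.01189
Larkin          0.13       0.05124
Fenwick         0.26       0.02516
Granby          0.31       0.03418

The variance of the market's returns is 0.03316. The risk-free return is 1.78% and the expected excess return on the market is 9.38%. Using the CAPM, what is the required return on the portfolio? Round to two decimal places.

9.52%

β_Brixley = 0.01189 / 0.03316 = 0.3586
β_Larkin = 0.05124 / 0.03316 = 1.5452
β_Fenwick = 0.02516 / 0.03316 = 0.7587
β_Granby = 0.03418 / 0.03316 = 1.0308
β_P = Σ w_i β_i = 0.30×0.3586 + 0.13×1.5452 + 0.26×0.7587 + 0.31×1.0308 = 0.8253
E(R_P) = R_f + β_P × MRP = 1.78% + 0.8253 × 9.38% = 9.52%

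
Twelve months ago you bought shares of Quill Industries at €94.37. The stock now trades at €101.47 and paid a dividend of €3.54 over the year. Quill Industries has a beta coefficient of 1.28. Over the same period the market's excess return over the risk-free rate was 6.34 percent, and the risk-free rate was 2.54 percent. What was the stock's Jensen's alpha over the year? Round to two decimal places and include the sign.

+0.62%

Realised HPR = (P1 + D1 − P0) / P0 = (101.47 + 3.54 − 94.37) / 94.37 = 10.64 / 94.37 = 11.2748%
CAPM required = R_f + β·MRP = 2.54% + 1.28 × 6.34% = 10.6552%
α = realised − required = 11.2748% − 10.6552% = +0.62%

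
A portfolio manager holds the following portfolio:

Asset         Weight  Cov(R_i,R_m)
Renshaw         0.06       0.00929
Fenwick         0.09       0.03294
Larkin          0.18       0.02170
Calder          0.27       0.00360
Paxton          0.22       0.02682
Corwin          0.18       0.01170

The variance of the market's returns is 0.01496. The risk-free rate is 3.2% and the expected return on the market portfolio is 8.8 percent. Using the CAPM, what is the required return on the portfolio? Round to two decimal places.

β_Renshaw = 0.00929 / 0.01496 = 0.6210
β_Fenwick = 0.03294 / 0.01496 = 2.2019
β_Larkin = 0.02170 / 0.01496 = 1.4505
β_Calder = 0.00360 / 0.01496 = 0.2406
β_Paxton = 0.02682 / 0.01496 = 1.7928
β_Corwin = 0.01170 / 0.01496 = 0.7821
β_P = Σ w_i β_i = 0.06×0.6210 + 0.09×2.2019 + 0.18×1.4505 + 0.27×0.2406 + 0.22×1.7928 + 0.18×0.7821 = 1.0967
MRP = 8.8% − 3.2% = 5.60%
E(R_P) = R_f + β_P × MRP = 3.2% + 1.0967 × 5.6% = 9.34%

9.34%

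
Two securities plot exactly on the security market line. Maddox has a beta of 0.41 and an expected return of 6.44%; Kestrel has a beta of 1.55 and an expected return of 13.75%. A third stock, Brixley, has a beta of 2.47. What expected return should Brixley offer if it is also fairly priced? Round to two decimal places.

MRP (SML slope) = (13.75% − 6.44%) / (1.55 − 0.41) = 7.31% / 1.14 = 6.4123%
R_f (intercept) = 6.44% − 0.41 × 6.4123% = 3.8110%
E(R_Brixley) = R_f + β × MRP = 3.8110% + 2.47 × 6.4123% = 19.65%

19.65%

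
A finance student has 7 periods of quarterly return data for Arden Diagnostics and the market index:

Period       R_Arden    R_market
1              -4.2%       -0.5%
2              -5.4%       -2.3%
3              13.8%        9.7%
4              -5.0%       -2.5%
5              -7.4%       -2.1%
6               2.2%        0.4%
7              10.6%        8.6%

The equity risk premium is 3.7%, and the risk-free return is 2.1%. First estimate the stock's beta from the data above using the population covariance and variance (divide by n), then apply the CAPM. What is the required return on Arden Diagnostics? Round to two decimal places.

7.91%

Mean R_i = (-4.2 − 5.4 + 13.8 − 5.0 − 7.4 + 2.2 + 10.6) / 7 = 0.6571%
Mean R_m = (-0.5 − 2.3 + 9.7 − 2.5 − 2.1 + 0.4 + 8.6) / 7 = 1.6143%
Σ(R_i − R̄_i)(R_m − R̄_m) = 261.0343  ⇒  Cov = 261.0343 / 7 = 37.2906
Σ(R_m − R̄_m)² = 166.1686  ⇒  Var(R_m) = 166.1686 / 7 = 23.7384
β = Cov / Var(R_m) = 37.2906 / 23.7384 = 1.5709
E(R) = R_f + β × MRP = 2.1% + 1.5709 × 3.7% = 7.91%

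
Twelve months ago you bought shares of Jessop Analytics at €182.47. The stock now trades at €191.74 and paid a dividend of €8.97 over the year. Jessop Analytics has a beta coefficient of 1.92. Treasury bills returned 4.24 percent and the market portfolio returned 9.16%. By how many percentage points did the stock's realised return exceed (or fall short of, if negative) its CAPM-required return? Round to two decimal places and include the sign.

-3.69%

Realised HPR = (P1 + D1 − P0) / P0 = (191.74 + 8.97 − 182.47) / 182.47 = 18.24 / 182.47 = 9.9962%
MRP = 9.16% − 4.24% = 4.92%
CAPM required = R_f + β·MRP = 4.24% + 1.92 × 4.92% = 13.6864%
α = realised − required = 9.9962% − 13.6864% = -3.69%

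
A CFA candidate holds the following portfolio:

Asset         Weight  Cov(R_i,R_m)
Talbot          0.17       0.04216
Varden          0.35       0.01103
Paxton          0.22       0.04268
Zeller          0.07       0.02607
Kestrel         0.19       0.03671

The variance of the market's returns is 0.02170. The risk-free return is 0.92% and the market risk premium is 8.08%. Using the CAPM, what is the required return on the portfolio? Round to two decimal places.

β_Talbot = 0.04216 / 0.02170 = 1.9429
β_Varden = 0.01103 / 0.02170 = 0.5083
β_Paxton = 0.04268 / 0.02170 = 1.9668
β_Zeller = 0.02607 / 0.02170 = 1.2014
β_Kestrel = 0.03671 / 0.02170 = 1.6917
β_P = Σ w_i β_i = 0.17×1.9429 + 0.35×0.5083 + 0.22×1.9668 + 0.07×1.2014 + 0.19×1.6917 = 1.3464
E(R_P) = R_f + β_P × MRP = 0.92% + 1.3464 × 8.08% = 11.80%

11.80%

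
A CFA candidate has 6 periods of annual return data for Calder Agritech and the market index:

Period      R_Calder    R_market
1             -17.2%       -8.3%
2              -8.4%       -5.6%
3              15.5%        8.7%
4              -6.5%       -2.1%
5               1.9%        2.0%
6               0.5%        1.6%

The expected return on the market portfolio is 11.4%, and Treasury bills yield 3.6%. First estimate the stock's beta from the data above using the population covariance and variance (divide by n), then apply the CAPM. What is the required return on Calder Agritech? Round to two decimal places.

17.72%

Mean R_i = (-17.2 − 8.4 + 15.5 − 6.5 + 1.9 + 0.5) / 6 = -2.3667%
Mean R_m = (-8.3 − 5.6 + 8.7 − 2.1 + 2.0 + 1.6) / 6 = -0.6167%
Σ(R_i − R̄_i)(R_m − R̄_m) = 334.1433  ⇒  Cov = 334.1433 / 6 = 55.6906
Σ(R_m − R̄_m)² = 184.6283  ⇒  Var(R_m) = 184.6283 / 6 = 30.7714
β = Cov / Var(R_m) = 55.6906 / 30.7714 = 1.8098
MRP = 11.4% − 3.6% = 7.80%
E(R) = R_f + β × MRP = 3.6% + 1.8098 × 7.8% = 17.72%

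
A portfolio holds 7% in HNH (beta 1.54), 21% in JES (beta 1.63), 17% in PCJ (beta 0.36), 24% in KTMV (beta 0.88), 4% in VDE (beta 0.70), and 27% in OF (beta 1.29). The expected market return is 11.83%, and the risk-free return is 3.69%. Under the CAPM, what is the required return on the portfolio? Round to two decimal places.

12.63%

β_P = Σ w_i β_i = 0.07×1.54 + 0.21×1.63 + 0.17×0.36 + 0.24×0.88 + 0.04×0.70 + 0.27×1.29 = 1.0988
MRP = 11.83% − 3.69% = 8.14%
E(R_P) = R_f + β_P × MRP = 3.69% + 1.0988 × 8.14% = 12.63%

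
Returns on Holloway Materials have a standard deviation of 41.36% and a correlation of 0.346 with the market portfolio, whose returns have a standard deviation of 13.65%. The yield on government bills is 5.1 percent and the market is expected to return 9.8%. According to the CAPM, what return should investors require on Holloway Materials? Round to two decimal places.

10.03%

β = ρ × σ_i / σ_m = 0.346 × 41.36% / 13.65% = 1.0484
MRP = 9.8% − 5.1% = 4.70%
E(R) = 5.1% + 1.0484 × 4.7% = 10.03%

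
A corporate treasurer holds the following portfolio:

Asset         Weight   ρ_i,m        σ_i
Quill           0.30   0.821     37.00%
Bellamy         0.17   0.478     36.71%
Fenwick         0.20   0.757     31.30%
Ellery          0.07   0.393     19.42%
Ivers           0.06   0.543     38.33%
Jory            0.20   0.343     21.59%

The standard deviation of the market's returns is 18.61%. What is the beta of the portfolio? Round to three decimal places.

β_Quill = 0.821 × 37.00% / 18.61% = 1.6323
β_Bellamy = 0.478 × 36.71% / 18.61% = 0.9429
β_Fenwick = 0.757 × 31.30% / 18.61% = 1.2732
β_Ellery = 0.393 × 19.42% / 18.61% = 0.4101
β_Ivers = 0.543 × 38.33% / 18.61% = 1.1184
β_Jory = 0.343 × 21.59% / 18.61% = 0.3979
β_P = Σ w_i β_i = 0.30×1.6323 + 0.17×0.9429 + 0.20×1.2732 + 0.07×0.4101 + 0.06×1.1184 + 0.20×0.3979 = 1.0800

1.080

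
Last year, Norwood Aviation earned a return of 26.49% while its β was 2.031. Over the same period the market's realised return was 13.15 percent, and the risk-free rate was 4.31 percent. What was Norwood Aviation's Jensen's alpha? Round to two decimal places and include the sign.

Market excess return = 13.15% − 4.31% = 8.84%
CAPM benchmark = R_f + β(R_m − R_f) = 4.31% + 2.031 × 8.84% = 22.26404%
α = actual − benchmark = 26.49% − 22.26404% = +4.23%

+4.23%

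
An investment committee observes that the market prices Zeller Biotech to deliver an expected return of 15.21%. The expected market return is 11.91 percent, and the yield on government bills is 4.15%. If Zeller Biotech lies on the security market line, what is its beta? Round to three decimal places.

MRP = 11.91% − 4.15% = 7.76%
β = (E(R) − R_f) / MRP = (15.21% − 4.15%) / 7.76% = 11.06% / 7.76% = 1.425

1.425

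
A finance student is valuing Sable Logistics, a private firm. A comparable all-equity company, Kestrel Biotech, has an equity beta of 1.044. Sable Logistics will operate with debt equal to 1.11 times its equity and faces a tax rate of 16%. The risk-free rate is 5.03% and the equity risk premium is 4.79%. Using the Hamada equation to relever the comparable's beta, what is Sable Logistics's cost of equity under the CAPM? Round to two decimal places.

β_L = β_U × [1 + (1 − t)(D/E)] = 1.044 × [1 + (1 − 0.16) × 1.11]
    = 1.044 × [1 + 0.84 × 1.11] = 1.044 × 1.9324 = 2.0174
E(R) = R_f + β_L × MRP = 5.03% + 2.0174 × 4.79% = 14.69%

14.69%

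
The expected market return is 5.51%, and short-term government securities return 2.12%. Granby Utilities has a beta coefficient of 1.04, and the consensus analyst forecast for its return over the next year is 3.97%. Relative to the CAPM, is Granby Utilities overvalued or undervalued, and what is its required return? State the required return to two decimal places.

MRP = 5.51% − 2.12% = 3.39%
Required return = R_f + β·MRP = 2.12% + 1.04 × 3.39% = 5.65%
Forecast 3.97% < required 5.65% → the stock plots below the SML → overvalued.

Overvalued; required return 5.65%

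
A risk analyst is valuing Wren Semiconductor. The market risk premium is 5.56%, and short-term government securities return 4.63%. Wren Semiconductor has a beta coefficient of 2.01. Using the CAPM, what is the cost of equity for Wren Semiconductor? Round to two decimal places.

E(R) = R_f + β × MRP = 4.63% + 2.01 × 5.56% = 15.81%

15.81%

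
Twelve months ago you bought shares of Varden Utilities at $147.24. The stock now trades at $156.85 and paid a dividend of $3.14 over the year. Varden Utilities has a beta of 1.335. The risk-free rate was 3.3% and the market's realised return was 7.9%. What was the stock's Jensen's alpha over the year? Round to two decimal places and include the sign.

-0.78%

Realised HPR = (P1 + D1 − P0) / P0 = (156.85 + 3.14 − 147.24) / 147.24 = 12.75 / 147.24 = 8.6593%
MRP = 7.9% − 3.3% = 4.60%
CAPM required = R_f + β·MRP = 3.3% + 1.335 × 4.6% = 9.4410%
α = realised − required = 8.6593% − 9.4410% = -0.78%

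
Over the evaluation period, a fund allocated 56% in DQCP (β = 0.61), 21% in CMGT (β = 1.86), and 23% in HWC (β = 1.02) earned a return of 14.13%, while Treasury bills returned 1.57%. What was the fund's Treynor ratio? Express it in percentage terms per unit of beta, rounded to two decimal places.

12.99%

β_P = 0.56×0.61 + 0.21×1.86 + 0.23×1.02 = 0.9668
Treynor = (R_P − R_f) / β_P = (14.13% − 1.57%) / 0.9668 = 12.56% / 0.9668 = 12.99%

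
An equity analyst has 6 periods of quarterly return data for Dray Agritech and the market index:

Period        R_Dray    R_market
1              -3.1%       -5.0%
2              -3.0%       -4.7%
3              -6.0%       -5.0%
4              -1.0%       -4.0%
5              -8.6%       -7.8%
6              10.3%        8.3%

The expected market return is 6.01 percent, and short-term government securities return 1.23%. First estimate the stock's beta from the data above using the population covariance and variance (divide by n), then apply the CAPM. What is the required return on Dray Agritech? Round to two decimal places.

Mean R_i = (-3.1 − 3.0 − 6.0 − 1.0 − 8.6 + 10.3) / 6 = -1.9000%
Mean R_m = (-5.0 − 4.7 − 5.0 − 4.0 − 7.8 + 8.3) / 6 = -3.0333%
Σ(R_i − R̄_i)(R_m − R̄_m) = 181.5900  ⇒  Cov = 181.5900 / 6 = 30.2650
Σ(R_m − R̄_m)² = 162.6133  ⇒  Var(R_m) = 162.6133 / 6 = 27.1022
β = Cov / Var(R_m) = 30.2650 / 27.1022 = 1.1167
MRP = 6.01% − 1.23% = 4.78%
E(R) = R_f + β × MRP = 1.23% + 1.1167 × 4.78% = 6.57%

6.57%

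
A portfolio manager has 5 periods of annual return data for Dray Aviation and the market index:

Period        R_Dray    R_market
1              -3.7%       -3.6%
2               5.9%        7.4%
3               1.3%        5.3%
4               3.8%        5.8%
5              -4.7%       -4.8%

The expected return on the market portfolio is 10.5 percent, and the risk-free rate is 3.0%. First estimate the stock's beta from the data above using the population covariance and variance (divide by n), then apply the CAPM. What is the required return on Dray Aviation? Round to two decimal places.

Mean R_i = (-3.7 + 5.9 + 1.3 + 3.8 − 4.7) / 5 = 0.5200%
Mean R_m = (-3.6 + 7.4 + 5.3 + 5.8 − 4.8) / 5 = 2.0200%
Σ(R_i − R̄_i)(R_m − R̄_m) = 103.2180  ⇒  Cov = 103.2180 / 5 = 20.6436
Σ(R_m − R̄_m)² = 132.0880  ⇒  Var(R_m) = 132.0880 / 5 = 26.4176
β = Cov / Var(R_m) = 20.6436 / 26.4176 = 0.7814
MRP = 10.5% − 3.0% = 7.50%
E(R) = R_f + β × MRP = 3.0% + 0.7814 × 7.5% = 8.86%

8.86%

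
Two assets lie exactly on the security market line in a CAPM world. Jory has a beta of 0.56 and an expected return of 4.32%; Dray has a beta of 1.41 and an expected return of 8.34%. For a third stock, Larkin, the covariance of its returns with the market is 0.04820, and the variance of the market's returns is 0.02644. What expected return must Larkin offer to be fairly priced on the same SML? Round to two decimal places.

10.29%

MRP = (8.34% − 4.32%) / (1.41 − 0.56) = 4.7294%
R_f = 4.32% − 0.56 × 4.7294% = 1.6715%
β_Larkin = Cov / Var(R_m) = 0.04820 / 0.02644 = 1.8230
E(R_Larkin) = R_f + β × MRP = 1.6715% + 1.8230 × 4.7294% = 10.29%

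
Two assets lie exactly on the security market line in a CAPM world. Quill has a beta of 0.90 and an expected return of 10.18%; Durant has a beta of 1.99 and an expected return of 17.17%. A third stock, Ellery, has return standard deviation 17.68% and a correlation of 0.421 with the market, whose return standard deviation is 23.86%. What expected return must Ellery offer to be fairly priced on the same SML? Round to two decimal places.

6.41%

MRP = (17.17% − 10.18%) / (1.99 − 0.90) = 6.4128%
R_f = 10.18% − 0.90 × 6.4128% = 4.4085%
β_Ellery = ρ·σ_i/σ_m = 0.421 × 17.68 / 23.86 = 0.3120
E(R_Ellery) = R_f + β × MRP = 4.4085% + 0.3120 × 6.4128% = 6.41%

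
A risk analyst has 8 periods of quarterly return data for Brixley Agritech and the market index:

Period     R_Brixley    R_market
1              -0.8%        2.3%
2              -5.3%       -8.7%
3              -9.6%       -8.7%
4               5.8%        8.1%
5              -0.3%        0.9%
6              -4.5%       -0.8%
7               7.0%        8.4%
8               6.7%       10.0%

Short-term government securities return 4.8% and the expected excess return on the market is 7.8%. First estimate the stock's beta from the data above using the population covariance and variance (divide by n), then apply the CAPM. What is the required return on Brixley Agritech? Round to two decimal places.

11.10%

Mean R_i = (-0.8 − 5.3 − 9.6 + 5.8 − 0.3 − 4.5 + 7.0 + 6.7) / 8 = -0.1250%
Mean R_m = (2.3 − 8.7 − 8.7 + 8.1 + 0.9 − 0.8 + 8.4 + 10.0) / 8 = 1.4375%
Σ(R_i − R̄_i)(R_m − R̄_m) = 305.3375  ⇒  Cov = 305.3375 / 8 = 38.1672
Σ(R_m − R̄_m)² = 377.7588  ⇒  Var(R_m) = 377.7588 / 8 = 47.2199
β = Cov / Var(R_m) = 38.1672 / 47.2199 = 0.8083
E(R) = R_f + β × MRP = 4.8% + 0.8083 × 7.8% = 11.10%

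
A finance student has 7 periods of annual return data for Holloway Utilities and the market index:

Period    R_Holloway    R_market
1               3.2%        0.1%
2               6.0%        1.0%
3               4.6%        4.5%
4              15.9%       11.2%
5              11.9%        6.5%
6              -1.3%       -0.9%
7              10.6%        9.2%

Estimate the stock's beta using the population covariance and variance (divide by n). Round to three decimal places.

1.149

Mean R_i = (3.2 + 6.0 + 4.6 + 15.9 + 11.9 − 1.3 + 10.6) / 7 = 7.2714%
Mean R_m = (0.1 + 1.0 + 4.5 + 11.2 + 6.5 − 0.9 + 9.2) / 7 = 4.5143%
Σ(R_i − R̄_i)(R_m − R̄_m) = 151.3629  ⇒  Cov = 151.3629 / 7 = 21.6233
Σ(R_m − R̄_m)² = 131.7486  ⇒  Var(R_m) = 131.7486 / 7 = 18.8212
β = Cov / Var(R_m) = 21.6233 / 18.8212 = 1.1489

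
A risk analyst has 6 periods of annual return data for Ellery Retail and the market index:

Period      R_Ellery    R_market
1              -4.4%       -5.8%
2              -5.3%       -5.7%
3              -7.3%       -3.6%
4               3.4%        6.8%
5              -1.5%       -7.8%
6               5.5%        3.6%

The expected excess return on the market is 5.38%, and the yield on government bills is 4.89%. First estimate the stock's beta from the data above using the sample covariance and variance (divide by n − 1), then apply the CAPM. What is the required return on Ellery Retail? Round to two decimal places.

8.52%

Mean R_i = (-4.4 − 5.3 − 7.3 + 3.4 − 1.5 + 5.5) / 6 = -1.6000%
Mean R_m = (-5.8 − 5.7 − 3.6 + 6.8 − 7.8 + 3.6) / 6 = -2.0833%
Σ(R_i − R̄_i)(R_m − R̄_m) = 116.6300  ⇒  Cov = 116.6300 / 5 = 23.3260
Σ(R_m − R̄_m)² = 173.0883  ⇒  Var(R_m) = 173.0883 / 5 = 34.6177
β = Cov / Var(R_m) = 23.3260 / 34.6177 = 0.6738
E(R) = R_f + β × MRP = 4.89% + 0.6738 × 5.38% = 8.52%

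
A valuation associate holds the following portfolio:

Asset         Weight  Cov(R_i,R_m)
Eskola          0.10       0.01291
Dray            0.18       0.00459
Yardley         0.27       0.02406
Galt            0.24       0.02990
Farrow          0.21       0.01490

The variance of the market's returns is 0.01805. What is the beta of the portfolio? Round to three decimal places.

β_Eskola = 0.01291 / 0.01805 = 0.7152
β_Dray = 0.00459 / 0.01805 = 0.2543
β_Yardley = 0.02406 / 0.01805 = 1.3330
β_Galt = 0.02990 / 0.01805 = 1.6565
β_Farrow = 0.01490 / 0.01805 = 0.8255
β_P = Σ w_i β_i = 0.10×0.7152 + 0.18×0.2543 + 0.27×1.3330 + 0.24×1.6565 + 0.21×0.8255 = 1.0481

1.048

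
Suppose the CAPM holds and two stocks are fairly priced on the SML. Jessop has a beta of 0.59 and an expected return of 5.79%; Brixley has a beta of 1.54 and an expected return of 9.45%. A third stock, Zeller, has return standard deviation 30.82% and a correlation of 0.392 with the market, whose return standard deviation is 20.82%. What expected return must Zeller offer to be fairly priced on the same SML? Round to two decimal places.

MRP = (9.45% − 5.79%) / (1.54 − 0.59) = 3.8526%
R_f = 5.79% − 0.59 × 3.8526% = 3.5170%
β_Zeller = ρ·σ_i/σ_m = 0.392 × 30.82 / 20.82 = 0.5803
E(R_Zeller) = R_f + β × MRP = 3.5170% + 0.5803 × 3.8526% = 5.75%

5.75%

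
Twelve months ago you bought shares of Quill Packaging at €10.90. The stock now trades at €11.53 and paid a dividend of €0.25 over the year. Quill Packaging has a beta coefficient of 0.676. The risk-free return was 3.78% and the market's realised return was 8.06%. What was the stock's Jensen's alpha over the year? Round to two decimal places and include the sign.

Realised HPR = (P1 + D1 − P0) / P0 = (11.53 + 0.25 − 10.90) / 10.90 = 0.88 / 10.90 = 8.0734%
MRP = 8.06% − 3.78% = 4.28%
CAPM required = R_f + β·MRP = 3.78% + 0.676 × 4.28% = 6.67328%
α = realised − required = 8.0734% − 6.67328% = +1.40%

+1.40%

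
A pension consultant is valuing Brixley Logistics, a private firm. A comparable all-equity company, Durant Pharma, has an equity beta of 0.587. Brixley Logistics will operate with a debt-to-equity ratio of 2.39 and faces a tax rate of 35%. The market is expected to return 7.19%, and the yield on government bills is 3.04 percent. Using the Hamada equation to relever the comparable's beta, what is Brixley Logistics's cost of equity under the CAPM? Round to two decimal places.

β_L = β_U × [1 + (1 − t)(D/E)] = 0.587 × [1 + (1 − 0.35) × 2.39]
    = 0.587 × [1 + 0.65 × 2.39] = 0.587 × 2.5535 = 1.4989
MRP = 7.19% − 3.04% = 4.15%
E(R) = R_f + β_L × MRP = 3.04% + 1.4989 × 4.15% = 9.26%

9.26%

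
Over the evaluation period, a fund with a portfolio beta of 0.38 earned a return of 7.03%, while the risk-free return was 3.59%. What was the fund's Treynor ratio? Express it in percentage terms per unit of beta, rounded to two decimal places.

9.05%

Treynor = (R_P − R_f) / β_P = (7.03% − 3.59%) / 0.3800 = 3.44% / 0.3800 = 9.05%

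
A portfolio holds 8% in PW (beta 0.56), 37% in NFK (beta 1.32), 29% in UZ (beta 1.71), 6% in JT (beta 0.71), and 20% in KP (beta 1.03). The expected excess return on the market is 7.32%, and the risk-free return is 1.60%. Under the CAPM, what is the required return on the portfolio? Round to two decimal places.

10.95%

β_P = Σ w_i β_i = 0.08×0.56 + 0.37×1.32 + 0.29×1.71 + 0.06×0.71 + 0.20×1.03 = 1.2777
E(R_P) = R_f + β_P × MRP = 1.60% + 1.2777 × 7.32% = 10.95%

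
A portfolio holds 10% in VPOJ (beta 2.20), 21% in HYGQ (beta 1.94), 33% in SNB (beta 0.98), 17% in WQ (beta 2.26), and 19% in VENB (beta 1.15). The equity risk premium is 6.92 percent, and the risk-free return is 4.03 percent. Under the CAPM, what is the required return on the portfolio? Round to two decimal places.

14.78%

β_P = Σ w_i β_i = 0.10×2.20 + 0.21×1.94 + 0.33×0.98 + 0.17×2.26 + 0.19×1.15 = 1.5535
E(R_P) = R_f + β_P × MRP = 4.03% + 1.5535 × 6.92% = 14.78%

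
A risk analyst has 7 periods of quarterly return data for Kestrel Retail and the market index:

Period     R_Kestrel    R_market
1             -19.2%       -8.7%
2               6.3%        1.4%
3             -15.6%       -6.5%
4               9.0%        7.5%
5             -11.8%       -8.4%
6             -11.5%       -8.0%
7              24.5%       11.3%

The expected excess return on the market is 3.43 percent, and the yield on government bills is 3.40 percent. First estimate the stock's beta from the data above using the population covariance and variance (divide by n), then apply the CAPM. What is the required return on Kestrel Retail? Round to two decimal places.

Mean R_i = (-19.2 + 6.3 − 15.6 + 9.0 − 11.8 − 11.5 + 24.5) / 7 = -2.6143%
Mean R_m = (-8.7 + 1.4 − 6.5 + 7.5 − 8.4 − 8.0 + 11.3) / 7 = -1.6286%
Σ(R_i − R̄_i)(R_m − R̄_m) = 782.9271  ⇒  Cov = 782.9271 / 7 = 111.8467
Σ(R_m − R̄_m)² = 419.8343  ⇒  Var(R_m) = 419.8343 / 7 = 59.9763
β = Cov / Var(R_m) = 111.8467 / 59.9763 = 1.8648
E(R) = R_f + β × MRP = 3.40% + 1.8648 × 3.43% = 9.80%

9.80%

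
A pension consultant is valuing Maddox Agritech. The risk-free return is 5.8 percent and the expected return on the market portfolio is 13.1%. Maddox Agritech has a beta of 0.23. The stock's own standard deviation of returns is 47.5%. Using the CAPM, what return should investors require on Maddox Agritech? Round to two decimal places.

7.48%

Market risk premium = E(R_m) − R_f = 13.1% − 5.8% = 7.30%
E(R) = R_f + β × MRP = 5.8% + 0.23 × 7.3% = 7.48%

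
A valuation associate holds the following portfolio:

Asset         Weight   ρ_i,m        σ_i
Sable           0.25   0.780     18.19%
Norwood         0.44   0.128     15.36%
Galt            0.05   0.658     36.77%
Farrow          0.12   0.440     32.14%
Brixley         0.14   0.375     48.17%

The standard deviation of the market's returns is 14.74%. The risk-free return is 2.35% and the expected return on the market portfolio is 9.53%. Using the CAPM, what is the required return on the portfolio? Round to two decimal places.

β_Sable = 0.780 × 18.19% / 14.74% = 0.9626
β_Norwood = 0.128 × 15.36% / 14.74% = 0.1334
β_Galt = 0.658 × 36.77% / 14.74% = 1.6414
β_Farrow = 0.440 × 32.14% / 14.74% = 0.9594
β_Brixley = 0.375 × 48.17% / 14.74% = 1.2255
β_P = Σ w_i β_i = 0.25×0.9626 + 0.44×0.1334 + 0.05×1.6414 + 0.12×0.9594 + 0.14×1.2255 = 0.6681
MRP = 9.53% − 2.35% = 7.18%
E(R_P) = R_f + β_P × MRP = 2.35% + 0.6681 × 7.18% = 7.15%

7.15%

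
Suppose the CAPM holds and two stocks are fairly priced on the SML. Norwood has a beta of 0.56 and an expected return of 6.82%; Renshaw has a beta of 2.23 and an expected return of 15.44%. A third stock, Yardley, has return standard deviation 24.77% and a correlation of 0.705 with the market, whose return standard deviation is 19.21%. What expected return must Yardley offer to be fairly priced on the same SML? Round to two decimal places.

8.62%

MRP = (15.44% − 6.82%) / (2.23 − 0.56) = 5.1617%
R_f = 6.82% − 0.56 × 5.1617% = 3.9294%
β_Yardley = ρ·σ_i/σ_m = 0.705 × 24.77 / 19.21 = 0.9090
E(R_Yardley) = R_f + β × MRP = 3.9294% + 0.9090 × 5.1617% = 8.62%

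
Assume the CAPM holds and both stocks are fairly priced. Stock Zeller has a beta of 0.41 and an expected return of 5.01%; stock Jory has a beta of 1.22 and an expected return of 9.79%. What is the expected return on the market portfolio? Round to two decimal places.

8.49%

Both satisfy E(R) = R_f + β·MRP, so the slope of the SML is
MRP = (9.79% − 5.01%) / (1.22 − 0.41) = 4.78% / 0.81 = 5.9012%
R_f = E(R_Zeller) − β_Zeller·MRP = 5.01% − 0.41 × 5.9012% = 2.5905%
E(R_m) = R_f + MRP = 2.5905% + 5.9012% = 8.49%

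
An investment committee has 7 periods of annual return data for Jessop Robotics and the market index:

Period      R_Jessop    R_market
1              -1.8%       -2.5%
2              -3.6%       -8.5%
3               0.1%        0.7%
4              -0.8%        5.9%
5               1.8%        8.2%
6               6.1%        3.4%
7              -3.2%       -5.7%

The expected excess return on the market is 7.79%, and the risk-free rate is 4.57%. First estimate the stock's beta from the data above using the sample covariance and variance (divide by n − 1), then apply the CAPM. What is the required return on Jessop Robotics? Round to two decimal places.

7.50%

Mean R_i = (-1.8 − 3.6 + 0.1 − 0.8 + 1.8 + 6.1 − 3.2) / 7 = -0.2000%
Mean R_m = (-2.5 − 8.5 + 0.7 + 5.9 + 8.2 + 3.4 − 5.7) / 7 = 0.2143%
Σ(R_i − R̄_i)(R_m − R̄_m) = 84.4900  ⇒  Cov = 84.4900 / 6 = 14.0817
Σ(R_m − R̄_m)² = 224.7686  ⇒  Var(R_m) = 224.7686 / 6 = 37.4614
β = Cov / Var(R_m) = 14.0817 / 37.4614 = 0.3759
E(R) = R_f + β × MRP = 4.57% + 0.3759 × 7.79% = 7.50%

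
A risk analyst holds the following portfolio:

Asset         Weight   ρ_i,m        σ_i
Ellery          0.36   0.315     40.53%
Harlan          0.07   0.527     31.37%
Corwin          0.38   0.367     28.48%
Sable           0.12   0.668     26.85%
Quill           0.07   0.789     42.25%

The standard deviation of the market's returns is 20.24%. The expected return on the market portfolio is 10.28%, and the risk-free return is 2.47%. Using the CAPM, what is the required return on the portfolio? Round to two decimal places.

β_Ellery = 0.315 × 40.53% / 20.24% = 0.6308
β_Harlan = 0.527 × 31.37% / 20.24% = 0.8168
β_Corwin = 0.367 × 28.48% / 20.24% = 0.5164
β_Sable = 0.668 × 26.85% / 20.24% = 0.8862
β_Quill = 0.789 × 42.25% / 20.24% = 1.6470
β_P = Σ w_i β_i = 0.36×0.6308 + 0.07×0.8168 + 0.38×0.5164 + 0.12×0.8862 + 0.07×1.6470 = 0.7021
MRP = 10.28% − 2.47% = 7.81%
E(R_P) = R_f + β_P × MRP = 2.47% + 0.7021 × 7.81% = 7.95%

7.95%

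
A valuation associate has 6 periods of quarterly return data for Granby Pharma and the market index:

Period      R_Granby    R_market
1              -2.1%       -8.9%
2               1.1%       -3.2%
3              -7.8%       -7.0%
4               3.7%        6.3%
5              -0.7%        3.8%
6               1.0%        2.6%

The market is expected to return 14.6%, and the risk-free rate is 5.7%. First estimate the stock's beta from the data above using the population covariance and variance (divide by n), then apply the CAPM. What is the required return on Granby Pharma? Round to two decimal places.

9.76%

Mean R_i = (-2.1 + 1.1 − 7.8 + 3.7 − 0.7 + 1.0) / 6 = -0.8000%
Mean R_m = (-8.9 − 3.2 − 7.0 + 6.3 + 3.8 + 2.6) / 6 = -1.0667%
Σ(R_i − R̄_i)(R_m − R̄_m) = 87.9000  ⇒  Cov = 87.9000 / 6 = 14.6500
Σ(R_m − R̄_m)² = 192.5133  ⇒  Var(R_m) = 192.5133 / 6 = 32.0856
β = Cov / Var(R_m) = 14.6500 / 32.0856 = 0.4566
MRP = 14.6% − 5.7% = 8.90%
E(R) = R_f + β × MRP = 5.7% + 0.4566 × 8.9% = 9.76%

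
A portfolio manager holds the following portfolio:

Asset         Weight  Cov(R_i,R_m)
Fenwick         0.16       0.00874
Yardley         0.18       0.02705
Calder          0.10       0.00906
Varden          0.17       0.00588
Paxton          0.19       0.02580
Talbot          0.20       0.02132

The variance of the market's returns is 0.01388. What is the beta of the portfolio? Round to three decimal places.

1.249

β_Fenwick = 0.00874 / 0.01388 = 0.6297
β_Yardley = 0.02705 / 0.01388 = 1.9488
β_Calder = 0.00906 / 0.01388 = 0.6527
β_Varden = 0.00588 / 0.01388 = 0.4236
β_Paxton = 0.02580 / 0.01388 = 1.8588
β_Talbot = 0.02132 / 0.01388 = 1.5360
β_P = Σ w_i β_i = 0.16×0.6297 + 0.18×1.9488 + 0.10×0.6527 + 0.17×0.4236 + 0.19×1.8588 + 0.20×1.5360 = 1.2492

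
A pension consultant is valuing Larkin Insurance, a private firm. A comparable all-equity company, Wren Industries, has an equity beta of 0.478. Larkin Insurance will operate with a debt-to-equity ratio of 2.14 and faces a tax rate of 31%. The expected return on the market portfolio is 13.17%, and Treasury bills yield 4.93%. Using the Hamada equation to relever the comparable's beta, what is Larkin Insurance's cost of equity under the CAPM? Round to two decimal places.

β_L = β_U × [1 + (1 − t)(D/E)] = 0.478 × [1 + (1 − 0.31) × 2.14]
    = 0.478 × [1 + 0.69 × 2.14] = 0.478 × 2.4766 = 1.1838
MRP = 13.17% − 4.93% = 8.24%
E(R) = R_f + β_L × MRP = 4.93% + 1.1838 × 8.24% = 14.68%

14.68%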